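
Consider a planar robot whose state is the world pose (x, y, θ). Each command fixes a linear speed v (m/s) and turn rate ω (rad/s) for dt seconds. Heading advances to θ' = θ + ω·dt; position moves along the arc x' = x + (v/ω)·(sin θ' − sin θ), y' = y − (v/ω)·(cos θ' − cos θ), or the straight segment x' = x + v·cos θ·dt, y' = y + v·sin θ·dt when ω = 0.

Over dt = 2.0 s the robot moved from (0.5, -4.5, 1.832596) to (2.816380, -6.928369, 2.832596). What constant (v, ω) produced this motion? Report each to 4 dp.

Δθ = 2.832596 − 1.832596 = 1.000000
ω = Δθ/dt = 1.000000/2.0 = 0.5000
R = −Δy/(cos θ' − cos θ) = -3.5000
v = R·ω = -3.5000·0.5000 = -1.7500

v = -1.7500, ω = 0.5000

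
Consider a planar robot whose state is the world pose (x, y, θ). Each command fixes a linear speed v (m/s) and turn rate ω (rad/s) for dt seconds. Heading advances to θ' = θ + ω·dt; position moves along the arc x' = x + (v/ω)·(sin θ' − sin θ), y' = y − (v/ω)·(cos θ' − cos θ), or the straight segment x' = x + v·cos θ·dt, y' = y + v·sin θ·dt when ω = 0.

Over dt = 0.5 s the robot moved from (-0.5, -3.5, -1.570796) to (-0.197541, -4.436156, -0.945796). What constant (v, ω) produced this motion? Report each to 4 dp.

Δθ = -0.945796 − -1.570796 = 0.625000
ω = Δθ/dt = 0.625000/0.5 = 1.2500
R = −Δy/(cos θ' − cos θ) = 1.6000
v = R·ω = 1.6000·1.2500 = 2.0000

v = 2.0000, ω = 1.2500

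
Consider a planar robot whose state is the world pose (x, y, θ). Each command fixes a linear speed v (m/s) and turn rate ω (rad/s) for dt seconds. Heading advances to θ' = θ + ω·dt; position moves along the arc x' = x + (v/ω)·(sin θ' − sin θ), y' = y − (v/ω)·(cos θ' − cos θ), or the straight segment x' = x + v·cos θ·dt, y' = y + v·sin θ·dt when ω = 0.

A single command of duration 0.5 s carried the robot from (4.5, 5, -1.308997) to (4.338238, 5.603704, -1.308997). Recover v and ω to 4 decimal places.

v = -1.2500, ω = 0.0000

Δθ = -1.308997 − -1.308997 = 0.000000
ω = Δθ/dt = 0.000000/0.5 = 0.0000
ω = 0 → v = (Δx·cos θ + Δy·sin θ)/dt = -1.2500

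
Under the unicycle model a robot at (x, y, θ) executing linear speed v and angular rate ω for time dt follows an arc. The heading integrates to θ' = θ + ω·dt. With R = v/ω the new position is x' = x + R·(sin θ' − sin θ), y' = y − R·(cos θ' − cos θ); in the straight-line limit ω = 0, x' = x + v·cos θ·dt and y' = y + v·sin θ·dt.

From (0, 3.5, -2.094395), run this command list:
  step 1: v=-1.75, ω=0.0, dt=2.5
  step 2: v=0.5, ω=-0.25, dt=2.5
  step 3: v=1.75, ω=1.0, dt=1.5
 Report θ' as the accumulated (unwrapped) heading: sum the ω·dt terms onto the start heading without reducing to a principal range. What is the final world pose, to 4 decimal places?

step 1: θ'=-2.0944 (straight) → pose (2.1875, 7.2889, -2.0944)
step 2: θ'=-2.7194 (R=-2.0000) → pose (1.2750, 6.4645, -2.7194)
step 3: θ'=-1.2194 (R=1.7500) → pose (0.3490, 4.2658, -1.2194)

(0.3490, 4.2658, -1.2194)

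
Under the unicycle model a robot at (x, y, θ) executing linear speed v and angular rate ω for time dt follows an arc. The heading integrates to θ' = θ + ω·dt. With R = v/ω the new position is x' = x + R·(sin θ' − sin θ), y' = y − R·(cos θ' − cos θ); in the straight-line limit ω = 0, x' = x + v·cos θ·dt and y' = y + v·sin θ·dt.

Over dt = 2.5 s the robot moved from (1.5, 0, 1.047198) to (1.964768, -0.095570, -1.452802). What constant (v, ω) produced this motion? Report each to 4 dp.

Δθ = -1.452802 − 1.047198 = -2.500000
ω = Δθ/dt = -2.500000/2.5 = -1.0000
R = Δx/(sin θ' − sin θ) = -0.2500
v = R·ω = -0.2500·-1.0000 = 0.2500

v = 0.2500, ω = -1.0000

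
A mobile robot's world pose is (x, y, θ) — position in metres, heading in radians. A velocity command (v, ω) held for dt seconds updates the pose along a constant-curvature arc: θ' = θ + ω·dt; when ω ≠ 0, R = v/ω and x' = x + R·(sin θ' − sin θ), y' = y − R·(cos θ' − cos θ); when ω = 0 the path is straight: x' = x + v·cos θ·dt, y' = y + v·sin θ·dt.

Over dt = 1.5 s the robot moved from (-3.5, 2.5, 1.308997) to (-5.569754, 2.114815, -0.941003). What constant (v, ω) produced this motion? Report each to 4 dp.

Δθ = -0.941003 − 1.308997 = -2.250000
ω = Δθ/dt = -2.250000/1.5 = -1.5000
R = Δx/(sin θ' − sin θ) = 1.1667
v = R·ω = 1.1667·-1.5000 = -1.7500

v = -1.7500, ω = -1.5000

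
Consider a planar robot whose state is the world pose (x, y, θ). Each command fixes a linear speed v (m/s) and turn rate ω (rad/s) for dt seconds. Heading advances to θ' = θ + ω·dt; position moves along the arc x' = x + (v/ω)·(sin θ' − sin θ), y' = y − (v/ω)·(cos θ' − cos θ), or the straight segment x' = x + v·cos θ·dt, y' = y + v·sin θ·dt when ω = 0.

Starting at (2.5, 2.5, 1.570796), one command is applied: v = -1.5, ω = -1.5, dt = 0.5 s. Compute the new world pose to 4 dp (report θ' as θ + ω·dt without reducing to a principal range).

θ' = 1.5708 + -1.5·0.5 = 0.8208
R = v/ω = -1.5/-1.5 = 1.0000
x' = 2.5 + 1.0000·(sin 0.8208 − sin 1.5708) = 2.2317
y' = 2.5 − 1.0000·(cos 0.8208 − cos 1.5708) = 1.8184

(2.2317, 1.8184, 0.8208)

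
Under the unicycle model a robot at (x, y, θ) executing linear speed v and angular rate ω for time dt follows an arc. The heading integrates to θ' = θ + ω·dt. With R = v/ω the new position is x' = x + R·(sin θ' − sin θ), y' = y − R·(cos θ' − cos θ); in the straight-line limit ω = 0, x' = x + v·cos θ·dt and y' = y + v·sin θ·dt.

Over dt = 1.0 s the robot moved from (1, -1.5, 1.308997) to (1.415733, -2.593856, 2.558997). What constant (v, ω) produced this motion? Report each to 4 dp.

Δθ = 2.558997 − 1.308997 = 1.250000
ω = Δθ/dt = 1.250000/1.0 = 1.2500
R = −Δy/(cos θ' − cos θ) = -1.0000
v = R·ω = -1.0000·1.2500 = -1.2500

v = -1.2500, ω = 1.2500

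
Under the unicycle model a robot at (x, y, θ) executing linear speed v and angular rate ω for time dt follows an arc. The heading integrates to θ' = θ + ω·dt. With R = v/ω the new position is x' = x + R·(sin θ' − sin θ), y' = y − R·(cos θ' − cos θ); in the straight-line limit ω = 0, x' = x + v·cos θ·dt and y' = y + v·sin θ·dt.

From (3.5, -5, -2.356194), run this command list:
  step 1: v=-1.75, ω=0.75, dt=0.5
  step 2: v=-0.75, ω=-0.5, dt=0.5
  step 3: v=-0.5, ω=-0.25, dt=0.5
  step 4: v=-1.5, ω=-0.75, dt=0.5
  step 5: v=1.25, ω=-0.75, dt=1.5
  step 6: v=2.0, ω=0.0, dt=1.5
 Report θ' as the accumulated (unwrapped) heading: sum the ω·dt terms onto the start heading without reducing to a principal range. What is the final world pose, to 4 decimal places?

step 1: θ'=-1.9812 (R=-2.3333) → pose (3.9897, -4.2810, -1.9812)
step 2: θ'=-2.2312 (R=1.5000) → pose (4.1805, -3.9593, -2.2312)
step 3: θ'=-2.3562 (R=2.0000) → pose (4.3458, -3.7720, -2.3562)
step 4: θ'=-2.7312 (R=2.0000) → pose (4.9620, -3.3523, -2.7312)
step 5: θ'=-3.8562 (R=-1.6667) → pose (3.2049, -3.0829, -3.8562)
step 6: θ'=-3.8562 (straight) → pose (0.9388, -1.1170, -3.8562)

(0.9388, -1.1170, -3.8562)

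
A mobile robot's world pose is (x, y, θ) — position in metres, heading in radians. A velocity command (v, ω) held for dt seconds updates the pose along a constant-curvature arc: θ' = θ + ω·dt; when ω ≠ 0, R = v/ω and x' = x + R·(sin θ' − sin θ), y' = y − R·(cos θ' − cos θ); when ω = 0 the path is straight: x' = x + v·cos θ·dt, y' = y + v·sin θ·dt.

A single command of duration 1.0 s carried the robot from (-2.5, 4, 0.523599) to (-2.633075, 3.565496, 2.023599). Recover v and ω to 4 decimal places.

Δθ = 2.023599 − 0.523599 = 1.500000
ω = Δθ/dt = 1.500000/1.0 = 1.5000
R = −Δy/(cos θ' − cos θ) = -0.3333
v = R·ω = -0.3333·1.5000 = -0.5000

v = -0.5000, ω = 1.5000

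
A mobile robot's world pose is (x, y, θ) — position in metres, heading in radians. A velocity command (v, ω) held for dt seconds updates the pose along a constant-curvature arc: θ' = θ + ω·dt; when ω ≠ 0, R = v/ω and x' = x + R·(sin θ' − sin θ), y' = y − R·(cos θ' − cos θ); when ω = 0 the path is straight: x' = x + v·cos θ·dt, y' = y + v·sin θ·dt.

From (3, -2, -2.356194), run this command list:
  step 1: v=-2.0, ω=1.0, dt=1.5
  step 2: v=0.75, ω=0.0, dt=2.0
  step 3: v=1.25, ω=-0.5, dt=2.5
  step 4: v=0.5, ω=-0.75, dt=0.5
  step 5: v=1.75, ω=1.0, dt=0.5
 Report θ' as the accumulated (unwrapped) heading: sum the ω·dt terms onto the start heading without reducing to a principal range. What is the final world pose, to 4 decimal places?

step 1: θ'=-0.8562 (R=-2.0000) → pose (3.0965, 0.7248, -0.8562)
step 2: θ'=-0.8562 (straight) → pose (4.0795, -0.4082, -0.8562)
step 3: θ'=-2.1062 (R=-2.5000) → pose (4.3412, -3.3219, -2.1062)
step 4: θ'=-2.4812 (R=-0.6667) → pose (4.1768, -3.5083, -2.4812)
step 5: θ'=-1.9812 (R=1.7500) → pose (3.6456, -4.1922, -1.9812)

(3.6456, -4.1922, -1.9812)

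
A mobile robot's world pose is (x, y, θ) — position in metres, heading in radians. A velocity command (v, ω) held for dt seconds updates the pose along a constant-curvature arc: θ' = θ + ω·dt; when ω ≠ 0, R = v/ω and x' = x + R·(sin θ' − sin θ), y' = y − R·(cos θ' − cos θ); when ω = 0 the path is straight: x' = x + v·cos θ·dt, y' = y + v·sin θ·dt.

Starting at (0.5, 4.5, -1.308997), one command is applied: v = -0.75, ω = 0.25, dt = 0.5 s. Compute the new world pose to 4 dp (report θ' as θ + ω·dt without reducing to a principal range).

θ' = -1.3090 + 0.25·0.5 = -1.1840
R = v/ω = -0.75/0.25 = -3.0000
x' = 0.5 + -3.0000·(sin -1.1840 − sin -1.3090) = 0.3806
y' = 4.5 − -3.0000·(cos -1.1840 − cos -1.3090) = 4.8552

(0.3806, 4.8552, -1.1840)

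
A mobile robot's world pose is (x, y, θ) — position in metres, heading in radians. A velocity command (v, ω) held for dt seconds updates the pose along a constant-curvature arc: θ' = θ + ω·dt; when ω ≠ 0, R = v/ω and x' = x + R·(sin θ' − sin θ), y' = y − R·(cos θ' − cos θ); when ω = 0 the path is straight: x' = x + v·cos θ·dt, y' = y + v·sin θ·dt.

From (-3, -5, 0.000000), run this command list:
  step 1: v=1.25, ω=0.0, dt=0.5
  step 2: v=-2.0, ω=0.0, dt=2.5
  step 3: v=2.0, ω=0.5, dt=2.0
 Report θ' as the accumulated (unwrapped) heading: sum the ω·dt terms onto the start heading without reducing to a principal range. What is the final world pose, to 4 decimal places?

(-4.0091, -3.1612, 1.0000)

step 1: θ'=0.0000 (straight) → pose (-2.3750, -5.0000, 0.0000)
step 2: θ'=0.0000 (straight) → pose (-7.3750, -5.0000, 0.0000)
step 3: θ'=1.0000 (R=4.0000) → pose (-4.0091, -3.1612, 1.0000)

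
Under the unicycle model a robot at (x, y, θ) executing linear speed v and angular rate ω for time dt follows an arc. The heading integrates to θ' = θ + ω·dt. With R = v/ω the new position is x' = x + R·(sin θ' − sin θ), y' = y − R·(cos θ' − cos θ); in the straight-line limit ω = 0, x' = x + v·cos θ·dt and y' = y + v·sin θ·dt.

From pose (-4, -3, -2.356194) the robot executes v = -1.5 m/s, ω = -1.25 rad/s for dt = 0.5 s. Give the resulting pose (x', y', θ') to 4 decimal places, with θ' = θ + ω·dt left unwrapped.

(-3.3431, -2.6639, -2.9812)

θ' = -2.3562 + -1.25·0.5 = -2.9812
R = v/ω = -1.5/-1.25 = 1.2000
x' = -4 + 1.2000·(sin -2.9812 − sin -2.3562) = -3.3431
y' = -3 − 1.2000·(cos -2.9812 − cos -2.3562) = -2.6639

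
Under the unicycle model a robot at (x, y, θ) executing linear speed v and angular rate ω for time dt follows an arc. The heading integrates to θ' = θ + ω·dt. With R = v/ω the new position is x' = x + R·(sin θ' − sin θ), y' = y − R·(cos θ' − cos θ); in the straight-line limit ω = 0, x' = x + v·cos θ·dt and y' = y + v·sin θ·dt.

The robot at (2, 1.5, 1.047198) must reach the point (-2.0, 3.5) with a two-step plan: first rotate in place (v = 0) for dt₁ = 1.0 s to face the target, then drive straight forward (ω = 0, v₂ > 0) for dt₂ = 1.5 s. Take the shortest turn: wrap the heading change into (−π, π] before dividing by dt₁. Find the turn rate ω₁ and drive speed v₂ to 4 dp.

heading to target = atan2(3.5−1.5, -2−2) = 2.6779
Δθ = wrap(2.6779 − 1.0472) = 1.6307; ω₁ = Δθ/dt₁ = 1.6307
distance = √((-2−2)² + (3.5−1.5)²) = 4.4721; v₂ = distance/dt₂ = 2.9814

ω₁ = 1.6307, v₂ = 2.9814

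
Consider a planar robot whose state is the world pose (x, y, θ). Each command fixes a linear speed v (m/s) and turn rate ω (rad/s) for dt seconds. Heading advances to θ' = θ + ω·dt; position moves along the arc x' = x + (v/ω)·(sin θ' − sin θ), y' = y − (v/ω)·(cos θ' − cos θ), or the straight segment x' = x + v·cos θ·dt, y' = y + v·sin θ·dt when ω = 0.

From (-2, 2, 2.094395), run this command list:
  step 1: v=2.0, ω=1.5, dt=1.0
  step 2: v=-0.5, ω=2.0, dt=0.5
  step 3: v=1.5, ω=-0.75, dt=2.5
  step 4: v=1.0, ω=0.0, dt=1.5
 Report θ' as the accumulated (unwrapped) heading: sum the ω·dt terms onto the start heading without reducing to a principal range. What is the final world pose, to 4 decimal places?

step 1: θ'=3.5944 (R=1.3333) → pose (-3.7380, 2.5323, 3.5944)
step 2: θ'=4.5944 (R=-0.2500) → pose (-3.5991, 2.7277, 4.5944)
step 3: θ'=2.7194 (R=-2.0000) → pose (-6.4048, 1.1387, 2.7194)
step 4: θ'=2.7194 (straight) → pose (-7.7730, 1.7534, 2.7194)

(-7.7730, 1.7534, 2.7194)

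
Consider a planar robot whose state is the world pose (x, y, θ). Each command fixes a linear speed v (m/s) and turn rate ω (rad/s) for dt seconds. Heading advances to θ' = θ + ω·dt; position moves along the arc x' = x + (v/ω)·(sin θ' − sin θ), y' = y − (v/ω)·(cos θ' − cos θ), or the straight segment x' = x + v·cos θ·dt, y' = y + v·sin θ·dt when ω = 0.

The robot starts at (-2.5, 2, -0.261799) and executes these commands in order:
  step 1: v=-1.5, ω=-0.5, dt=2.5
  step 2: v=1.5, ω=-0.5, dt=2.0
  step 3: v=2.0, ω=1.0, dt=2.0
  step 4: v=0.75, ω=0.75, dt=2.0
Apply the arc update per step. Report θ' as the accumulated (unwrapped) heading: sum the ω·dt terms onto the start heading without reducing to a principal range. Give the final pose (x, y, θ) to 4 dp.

step 1: θ'=-1.5118 (R=3.0000) → pose (-4.7183, 4.7209, -1.5118)
step 2: θ'=-2.5118 (R=-3.0000) → pose (-5.9462, 2.1196, -2.5118)
step 3: θ'=-0.5118 (R=2.0000) → pose (-5.7477, -1.2405, -0.5118)
step 4: θ'=0.9882 (R=1.0000) → pose (-4.4229, -0.9188, 0.9882)

(-4.4229, -0.9188, 0.9882)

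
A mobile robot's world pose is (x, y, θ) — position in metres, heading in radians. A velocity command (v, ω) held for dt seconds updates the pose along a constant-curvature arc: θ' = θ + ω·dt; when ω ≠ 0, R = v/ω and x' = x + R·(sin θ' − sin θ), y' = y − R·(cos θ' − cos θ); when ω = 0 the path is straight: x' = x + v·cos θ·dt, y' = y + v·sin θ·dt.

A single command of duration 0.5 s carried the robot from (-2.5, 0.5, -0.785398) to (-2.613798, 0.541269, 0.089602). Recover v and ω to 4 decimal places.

v = -0.2500, ω = 1.7500

Δθ = 0.089602 − -0.785398 = 0.875000
ω = Δθ/dt = 0.875000/0.5 = 1.7500
R = Δx/(sin θ' − sin θ) = -0.1429
v = R·ω = -0.1429·1.7500 = -0.2500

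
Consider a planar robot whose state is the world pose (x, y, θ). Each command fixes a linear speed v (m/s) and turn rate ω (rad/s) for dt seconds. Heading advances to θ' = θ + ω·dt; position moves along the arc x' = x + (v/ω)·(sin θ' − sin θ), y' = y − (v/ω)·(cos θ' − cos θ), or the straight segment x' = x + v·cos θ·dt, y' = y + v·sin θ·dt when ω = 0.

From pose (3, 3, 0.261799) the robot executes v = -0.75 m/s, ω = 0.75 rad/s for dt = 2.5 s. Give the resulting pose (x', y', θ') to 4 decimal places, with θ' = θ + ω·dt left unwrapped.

θ' = 0.2618 + 0.75·2.5 = 2.1368
R = v/ω = -0.75/0.75 = -1.0000
x' = 3 + -1.0000·(sin 2.1368 − sin 0.2618) = 2.4148
y' = 3 − -1.0000·(cos 2.1368 − cos 0.2618) = 1.4978

(2.4148, 1.4978, 2.1368)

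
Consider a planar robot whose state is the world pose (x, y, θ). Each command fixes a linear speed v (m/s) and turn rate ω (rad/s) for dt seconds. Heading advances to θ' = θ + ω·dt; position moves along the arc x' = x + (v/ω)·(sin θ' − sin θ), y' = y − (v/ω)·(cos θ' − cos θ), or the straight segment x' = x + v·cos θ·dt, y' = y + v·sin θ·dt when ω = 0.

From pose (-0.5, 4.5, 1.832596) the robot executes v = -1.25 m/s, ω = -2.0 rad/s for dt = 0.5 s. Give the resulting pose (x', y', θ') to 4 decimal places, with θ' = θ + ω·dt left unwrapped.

θ' = 1.8326 + -2.0·0.5 = 0.8326
R = v/ω = -1.25/-2.0 = 0.6250
x' = -0.5 + 0.6250·(sin 0.8326 − sin 1.8326) = -0.6414
y' = 4.5 − 0.6250·(cos 0.8326 − cos 1.8326) = 3.9176

(-0.6414, 3.9176, 0.8326)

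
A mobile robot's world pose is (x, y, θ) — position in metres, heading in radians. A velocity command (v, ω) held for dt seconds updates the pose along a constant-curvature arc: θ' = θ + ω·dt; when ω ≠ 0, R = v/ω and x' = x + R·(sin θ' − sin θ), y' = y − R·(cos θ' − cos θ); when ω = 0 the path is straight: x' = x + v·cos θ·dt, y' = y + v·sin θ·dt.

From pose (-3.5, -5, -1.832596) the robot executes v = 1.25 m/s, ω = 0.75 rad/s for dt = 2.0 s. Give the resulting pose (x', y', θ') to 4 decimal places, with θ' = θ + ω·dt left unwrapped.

θ' = -1.8326 + 0.75·2.0 = -0.3326
R = v/ω = 1.25/0.75 = 1.6667
x' = -3.5 + 1.6667·(sin -0.3326 − sin -1.8326) = -2.4343
y' = -5 − 1.6667·(cos -0.3326 − cos -1.8326) = -7.0067

(-2.4343, -7.0067, -0.3326)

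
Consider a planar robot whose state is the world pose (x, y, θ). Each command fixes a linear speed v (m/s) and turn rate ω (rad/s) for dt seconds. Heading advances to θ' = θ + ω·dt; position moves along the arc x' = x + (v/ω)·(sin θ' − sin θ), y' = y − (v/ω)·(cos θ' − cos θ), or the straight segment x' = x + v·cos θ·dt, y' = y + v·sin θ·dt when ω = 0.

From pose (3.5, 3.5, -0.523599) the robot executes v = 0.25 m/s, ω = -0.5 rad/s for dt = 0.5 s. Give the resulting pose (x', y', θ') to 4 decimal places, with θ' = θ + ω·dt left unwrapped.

θ' = -0.5236 + -0.5·0.5 = -0.7736
R = v/ω = 0.25/-0.5 = -0.5000
x' = 3.5 + -0.5000·(sin -0.7736 − sin -0.5236) = 3.5994
y' = 3.5 − -0.5000·(cos -0.7736 − cos -0.5236) = 3.4247

(3.5994, 3.4247, -0.7736)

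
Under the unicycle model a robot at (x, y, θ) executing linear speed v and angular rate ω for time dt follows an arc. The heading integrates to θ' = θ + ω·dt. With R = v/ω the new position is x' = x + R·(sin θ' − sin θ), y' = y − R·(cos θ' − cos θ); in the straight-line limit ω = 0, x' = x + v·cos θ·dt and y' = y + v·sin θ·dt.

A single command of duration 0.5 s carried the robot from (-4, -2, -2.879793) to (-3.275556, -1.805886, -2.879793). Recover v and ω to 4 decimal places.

Δθ = -2.879793 − -2.879793 = 0.000000
ω = Δθ/dt = 0.000000/0.5 = 0.0000
ω = 0 → v = (Δx·cos θ + Δy·sin θ)/dt = -1.5000

v = -1.5000, ω = 0.0000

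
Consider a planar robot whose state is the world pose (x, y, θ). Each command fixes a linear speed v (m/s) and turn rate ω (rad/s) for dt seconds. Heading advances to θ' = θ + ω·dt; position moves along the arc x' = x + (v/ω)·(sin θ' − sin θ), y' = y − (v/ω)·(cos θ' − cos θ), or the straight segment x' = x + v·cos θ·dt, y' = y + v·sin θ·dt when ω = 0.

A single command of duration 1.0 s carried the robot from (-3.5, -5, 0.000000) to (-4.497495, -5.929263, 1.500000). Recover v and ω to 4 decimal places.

Δθ = 1.500000 − 0.000000 = 1.500000
ω = Δθ/dt = 1.500000/1.0 = 1.5000
R = Δx/(sin θ' − sin θ) = -1.0000
v = R·ω = -1.0000·1.5000 = -1.5000

v = -1.5000, ω = 1.5000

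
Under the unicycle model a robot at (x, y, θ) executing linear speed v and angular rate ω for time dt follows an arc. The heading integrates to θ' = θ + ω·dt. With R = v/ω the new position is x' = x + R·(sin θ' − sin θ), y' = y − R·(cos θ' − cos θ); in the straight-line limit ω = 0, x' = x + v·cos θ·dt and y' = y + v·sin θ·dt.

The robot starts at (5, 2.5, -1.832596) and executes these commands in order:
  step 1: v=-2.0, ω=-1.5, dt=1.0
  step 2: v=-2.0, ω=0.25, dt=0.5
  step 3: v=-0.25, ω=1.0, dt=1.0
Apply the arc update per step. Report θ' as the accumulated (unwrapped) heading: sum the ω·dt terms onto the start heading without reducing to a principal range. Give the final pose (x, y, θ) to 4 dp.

step 1: θ'=-3.3326 (R=1.3333) → pose (6.5410, 3.4640, -3.3326)
step 2: θ'=-3.2076 (R=-8.0000) → pose (7.5321, 3.3359, -3.2076)
step 3: θ'=-2.2076 (R=-0.2500) → pose (7.7496, 3.4367, -2.2076)

(7.7496, 3.4367, -2.2076)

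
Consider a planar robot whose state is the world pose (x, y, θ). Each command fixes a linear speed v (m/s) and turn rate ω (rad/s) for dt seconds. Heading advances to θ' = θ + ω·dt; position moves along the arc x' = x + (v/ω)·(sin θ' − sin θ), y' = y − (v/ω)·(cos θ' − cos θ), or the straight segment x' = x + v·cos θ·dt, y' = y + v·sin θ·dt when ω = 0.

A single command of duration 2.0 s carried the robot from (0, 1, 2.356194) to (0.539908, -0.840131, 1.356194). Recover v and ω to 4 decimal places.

v = -1.0000, ω = -0.5000

Δθ = 1.356194 − 2.356194 = -1.000000
ω = Δθ/dt = -1.000000/2.0 = -0.5000
R = −Δy/(cos θ' − cos θ) = 2.0000
v = R·ω = 2.0000·-0.5000 = -1.0000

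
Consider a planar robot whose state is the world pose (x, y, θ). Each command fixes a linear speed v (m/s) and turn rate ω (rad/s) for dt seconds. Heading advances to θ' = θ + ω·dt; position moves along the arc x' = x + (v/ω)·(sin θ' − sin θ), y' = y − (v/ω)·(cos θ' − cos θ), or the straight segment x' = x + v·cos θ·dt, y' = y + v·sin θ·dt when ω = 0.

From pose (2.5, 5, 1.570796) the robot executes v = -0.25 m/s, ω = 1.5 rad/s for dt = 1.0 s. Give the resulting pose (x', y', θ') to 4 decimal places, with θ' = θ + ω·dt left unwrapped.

(2.6549, 4.8338, 3.0708)

θ' = 1.5708 + 1.5·1.0 = 3.0708
R = v/ω = -0.25/1.5 = -0.1667
x' = 2.5 + -0.1667·(sin 3.0708 − sin 1.5708) = 2.6549
y' = 5 − -0.1667·(cos 3.0708 − cos 1.5708) = 4.8338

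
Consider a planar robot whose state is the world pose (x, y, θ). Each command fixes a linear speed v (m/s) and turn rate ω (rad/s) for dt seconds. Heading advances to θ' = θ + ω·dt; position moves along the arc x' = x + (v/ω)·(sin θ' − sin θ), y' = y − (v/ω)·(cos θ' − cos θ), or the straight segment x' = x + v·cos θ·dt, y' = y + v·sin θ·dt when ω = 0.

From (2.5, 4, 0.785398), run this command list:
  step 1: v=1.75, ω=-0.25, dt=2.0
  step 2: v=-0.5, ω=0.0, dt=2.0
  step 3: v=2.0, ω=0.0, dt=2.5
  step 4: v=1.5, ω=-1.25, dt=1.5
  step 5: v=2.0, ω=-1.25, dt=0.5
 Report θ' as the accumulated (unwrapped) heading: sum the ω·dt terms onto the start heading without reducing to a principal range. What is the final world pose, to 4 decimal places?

step 1: θ'=0.2854 (R=-7.0000) → pose (5.4790, 5.7671, 0.2854)
step 2: θ'=0.2854 (straight) → pose (4.5194, 5.4856, 0.2854)
step 3: θ'=0.2854 (straight) → pose (9.3172, 6.8933, 0.2854)
step 4: θ'=-1.5896 (R=-1.2000) → pose (10.8548, 5.7192, -1.5896)
step 5: θ'=-2.2146 (R=-1.6000) → pose (10.5348, 4.7889, -2.2146)

(10.5348, 4.7889, -2.2146)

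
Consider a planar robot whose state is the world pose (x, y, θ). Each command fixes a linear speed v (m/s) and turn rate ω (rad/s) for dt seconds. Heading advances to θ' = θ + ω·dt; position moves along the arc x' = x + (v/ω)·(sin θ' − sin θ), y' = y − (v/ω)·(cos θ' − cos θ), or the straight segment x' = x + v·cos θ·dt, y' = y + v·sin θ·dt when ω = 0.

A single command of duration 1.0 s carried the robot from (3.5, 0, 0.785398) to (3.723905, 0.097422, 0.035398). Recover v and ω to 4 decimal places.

Δθ = 0.035398 − 0.785398 = -0.750000
ω = Δθ/dt = -0.750000/1.0 = -0.7500
R = Δx/(sin θ' − sin θ) = -0.3333
v = R·ω = -0.3333·-0.7500 = 0.2500

v = 0.2500, ω = -0.7500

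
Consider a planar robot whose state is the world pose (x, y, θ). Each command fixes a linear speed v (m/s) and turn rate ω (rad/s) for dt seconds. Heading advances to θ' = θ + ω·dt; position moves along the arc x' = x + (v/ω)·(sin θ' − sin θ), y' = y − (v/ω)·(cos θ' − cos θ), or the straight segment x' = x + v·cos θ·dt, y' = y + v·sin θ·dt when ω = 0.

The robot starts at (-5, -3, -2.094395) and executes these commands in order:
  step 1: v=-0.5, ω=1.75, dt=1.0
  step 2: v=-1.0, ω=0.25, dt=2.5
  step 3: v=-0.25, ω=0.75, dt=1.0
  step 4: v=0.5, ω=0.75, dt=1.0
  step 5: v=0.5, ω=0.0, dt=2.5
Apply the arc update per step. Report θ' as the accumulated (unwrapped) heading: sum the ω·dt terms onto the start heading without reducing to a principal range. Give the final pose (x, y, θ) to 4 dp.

(-7.9828, -0.9543, 1.7806)

step 1: θ'=-0.3444 (R=-0.2857) → pose (-5.1510, -2.5882, -0.3444)
step 2: θ'=0.2806 (R=-4.0000) → pose (-7.6092, -2.5098, 0.2806)
step 3: θ'=1.0306 (R=-0.3333) → pose (-7.8028, -2.6586, 1.0306)
step 4: θ'=1.7806 (R=0.6667) → pose (-7.7225, -2.1769, 1.7806)
step 5: θ'=1.7806 (straight) → pose (-7.9828, -0.9543, 1.7806)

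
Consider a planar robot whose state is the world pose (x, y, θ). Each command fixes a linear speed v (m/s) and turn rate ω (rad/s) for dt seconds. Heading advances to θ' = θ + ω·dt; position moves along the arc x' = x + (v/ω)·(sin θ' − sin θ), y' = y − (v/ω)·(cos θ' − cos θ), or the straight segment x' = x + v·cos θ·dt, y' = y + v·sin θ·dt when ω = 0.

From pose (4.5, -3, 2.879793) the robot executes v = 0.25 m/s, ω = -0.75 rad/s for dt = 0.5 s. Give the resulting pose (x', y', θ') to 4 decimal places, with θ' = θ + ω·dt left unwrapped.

(4.3881, -2.9460, 2.5048)

θ' = 2.8798 + -0.75·0.5 = 2.5048
R = v/ω = 0.25/-0.75 = -0.3333
x' = 4.5 + -0.3333·(sin 2.5048 − sin 2.8798) = 4.3881
y' = -3 − -0.3333·(cos 2.5048 − cos 2.8798) = -2.9460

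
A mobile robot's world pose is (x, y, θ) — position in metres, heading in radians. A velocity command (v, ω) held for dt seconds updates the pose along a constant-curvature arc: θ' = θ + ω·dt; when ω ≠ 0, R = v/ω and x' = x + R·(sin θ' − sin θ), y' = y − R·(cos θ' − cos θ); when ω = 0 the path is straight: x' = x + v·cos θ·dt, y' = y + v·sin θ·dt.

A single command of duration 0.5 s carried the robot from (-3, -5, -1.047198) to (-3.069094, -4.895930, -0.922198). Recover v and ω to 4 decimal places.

v = -0.2500, ω = 0.2500

Δθ = -0.922198 − -1.047198 = 0.125000
ω = Δθ/dt = 0.125000/0.5 = 0.2500
R = −Δy/(cos θ' − cos θ) = -1.0000
v = R·ω = -1.0000·0.2500 = -0.2500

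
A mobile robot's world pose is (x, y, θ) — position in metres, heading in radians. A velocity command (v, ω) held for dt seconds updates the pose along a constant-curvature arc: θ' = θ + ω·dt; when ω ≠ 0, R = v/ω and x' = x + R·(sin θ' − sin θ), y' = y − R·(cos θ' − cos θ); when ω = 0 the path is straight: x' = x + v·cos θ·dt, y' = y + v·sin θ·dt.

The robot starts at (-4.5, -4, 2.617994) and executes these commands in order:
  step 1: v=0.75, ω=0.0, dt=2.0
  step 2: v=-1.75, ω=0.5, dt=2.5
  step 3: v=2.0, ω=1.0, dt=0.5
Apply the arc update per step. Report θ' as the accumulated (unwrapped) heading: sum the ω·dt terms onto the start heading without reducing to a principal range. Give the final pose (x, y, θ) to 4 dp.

step 1: θ'=2.6180 (straight) → pose (-5.7990, -3.2500, 2.6180)
step 2: θ'=3.8680 (R=-3.5000) → pose (-1.7244, -2.8354, 3.8680)
step 3: θ'=4.3680 (R=2.0000) → pose (-2.2786, -3.6553, 4.3680)

(-2.2786, -3.6553, 4.3680)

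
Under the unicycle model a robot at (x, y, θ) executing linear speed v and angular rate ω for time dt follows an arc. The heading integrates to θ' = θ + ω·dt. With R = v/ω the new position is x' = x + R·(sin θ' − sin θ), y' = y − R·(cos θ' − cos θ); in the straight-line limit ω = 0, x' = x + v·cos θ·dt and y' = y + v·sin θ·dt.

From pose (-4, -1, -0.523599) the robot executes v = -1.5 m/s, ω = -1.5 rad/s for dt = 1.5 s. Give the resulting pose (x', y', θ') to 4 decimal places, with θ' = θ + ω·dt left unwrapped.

θ' = -0.5236 + -1.5·1.5 = -2.7736
R = v/ω = -1.5/-1.5 = 1.0000
x' = -4 + 1.0000·(sin -2.7736 − sin -0.5236) = -3.8597
y' = -1 − 1.0000·(cos -2.7736 − cos -0.5236) = 0.7991

(-3.8597, 0.7991, -2.7736)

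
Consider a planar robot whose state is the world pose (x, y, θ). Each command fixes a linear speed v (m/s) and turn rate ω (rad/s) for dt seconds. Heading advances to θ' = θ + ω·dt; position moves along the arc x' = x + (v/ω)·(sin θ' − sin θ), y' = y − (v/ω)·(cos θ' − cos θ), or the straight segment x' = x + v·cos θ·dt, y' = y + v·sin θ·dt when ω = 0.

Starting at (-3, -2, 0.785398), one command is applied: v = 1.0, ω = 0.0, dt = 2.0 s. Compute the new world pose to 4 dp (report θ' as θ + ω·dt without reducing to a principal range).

θ' = 0.7854 + 0.0·2.0 = 0.7854
ω = 0 → straight: x' = -3 + 1.0·cos(0.7854)·2.0 = -1.5858
y' = -2 + 1.0·sin(0.7854)·2.0 = -0.5858

(-1.5858, -0.5858, 0.7854)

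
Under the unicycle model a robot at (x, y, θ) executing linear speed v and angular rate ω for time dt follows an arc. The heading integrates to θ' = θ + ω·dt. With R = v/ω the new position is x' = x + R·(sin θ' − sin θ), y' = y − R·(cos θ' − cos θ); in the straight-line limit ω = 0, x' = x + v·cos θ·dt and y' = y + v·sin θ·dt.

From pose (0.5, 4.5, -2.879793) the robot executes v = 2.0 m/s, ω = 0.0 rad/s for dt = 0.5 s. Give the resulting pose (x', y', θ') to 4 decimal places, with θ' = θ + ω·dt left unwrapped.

(-0.4659, 4.2412, -2.8798)

θ' = -2.8798 + 0.0·0.5 = -2.8798
ω = 0 → straight: x' = 0.5 + 2.0·cos(-2.8798)·0.5 = -0.4659
y' = 4.5 + 2.0·sin(-2.8798)·0.5 = 4.2412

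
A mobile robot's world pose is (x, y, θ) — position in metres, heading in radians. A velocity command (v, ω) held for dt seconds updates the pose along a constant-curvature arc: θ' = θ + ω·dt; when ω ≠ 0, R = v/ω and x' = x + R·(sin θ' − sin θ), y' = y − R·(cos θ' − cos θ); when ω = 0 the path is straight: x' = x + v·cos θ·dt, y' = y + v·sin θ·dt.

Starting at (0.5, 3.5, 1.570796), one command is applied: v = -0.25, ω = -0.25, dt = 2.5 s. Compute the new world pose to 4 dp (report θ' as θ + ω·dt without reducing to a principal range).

(0.3110, 2.9149, 0.9458)

θ' = 1.5708 + -0.25·2.5 = 0.9458
R = v/ω = -0.25/-0.25 = 1.0000
x' = 0.5 + 1.0000·(sin 0.9458 − sin 1.5708) = 0.3110
y' = 3.5 − 1.0000·(cos 0.9458 − cos 1.5708) = 2.9149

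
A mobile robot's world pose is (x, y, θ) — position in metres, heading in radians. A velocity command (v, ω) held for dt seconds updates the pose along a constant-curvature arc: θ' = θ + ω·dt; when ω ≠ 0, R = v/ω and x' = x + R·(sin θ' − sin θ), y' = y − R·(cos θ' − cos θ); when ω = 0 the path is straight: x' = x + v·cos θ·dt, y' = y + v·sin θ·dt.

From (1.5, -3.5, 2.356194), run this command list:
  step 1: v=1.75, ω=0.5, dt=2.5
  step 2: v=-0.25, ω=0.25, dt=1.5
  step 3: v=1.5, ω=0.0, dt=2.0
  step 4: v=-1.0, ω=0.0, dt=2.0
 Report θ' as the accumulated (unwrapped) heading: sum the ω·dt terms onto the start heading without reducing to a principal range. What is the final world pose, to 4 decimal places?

(-2.9146, -3.3640, 3.9812)

step 1: θ'=3.6062 (R=3.5000) → pose (-2.5431, -2.8459, 3.6062)
step 2: θ'=3.9812 (R=-1.0000) → pose (-2.2468, -2.6196, 3.9812)
step 3: θ'=3.9812 (straight) → pose (-4.2501, -4.8528, 3.9812)
step 4: θ'=3.9812 (straight) → pose (-2.9146, -3.3640, 3.9812)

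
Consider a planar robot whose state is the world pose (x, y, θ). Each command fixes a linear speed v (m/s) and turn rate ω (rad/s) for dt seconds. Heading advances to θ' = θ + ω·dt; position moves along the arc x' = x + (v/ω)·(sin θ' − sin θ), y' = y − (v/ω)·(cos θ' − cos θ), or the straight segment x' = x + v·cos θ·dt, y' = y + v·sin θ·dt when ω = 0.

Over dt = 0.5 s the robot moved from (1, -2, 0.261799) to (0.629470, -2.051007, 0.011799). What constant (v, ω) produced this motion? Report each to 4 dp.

Δθ = 0.011799 − 0.261799 = -0.250000
ω = Δθ/dt = -0.250000/0.5 = -0.5000
R = Δx/(sin θ' − sin θ) = 1.5000
v = R·ω = 1.5000·-0.5000 = -0.7500

v = -0.7500, ω = -0.5000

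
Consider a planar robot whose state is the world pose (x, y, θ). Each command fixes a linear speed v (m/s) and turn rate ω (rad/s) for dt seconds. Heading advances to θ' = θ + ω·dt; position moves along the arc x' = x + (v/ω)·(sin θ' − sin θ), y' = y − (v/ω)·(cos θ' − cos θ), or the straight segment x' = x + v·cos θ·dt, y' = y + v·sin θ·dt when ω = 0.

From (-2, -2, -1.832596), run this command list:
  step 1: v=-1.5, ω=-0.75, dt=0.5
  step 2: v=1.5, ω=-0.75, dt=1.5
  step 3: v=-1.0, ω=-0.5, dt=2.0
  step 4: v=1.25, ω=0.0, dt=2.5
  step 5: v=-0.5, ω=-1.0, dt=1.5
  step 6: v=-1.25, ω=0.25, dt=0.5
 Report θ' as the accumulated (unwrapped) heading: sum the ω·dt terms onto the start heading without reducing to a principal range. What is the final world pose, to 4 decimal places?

step 1: θ'=-2.2076 (R=2.0000) → pose (-1.6762, -1.3284, -2.2076)
step 2: θ'=-3.3326 (R=-2.0000) → pose (-3.6638, -2.1028, -3.3326)
step 3: θ'=-4.3326 (R=2.0000) → pose (-2.1861, -3.3249, -4.3326)
step 4: θ'=-4.3326 (straight) → pose (-3.3446, -0.4226, -4.3326)
step 5: θ'=-5.8326 (R=0.5000) → pose (-3.5912, -1.0581, -5.8326)
step 6: θ'=-5.7076 (R=-5.0000) → pose (-4.1354, -1.3647, -5.7076)

(-4.1354, -1.3647, -5.7076)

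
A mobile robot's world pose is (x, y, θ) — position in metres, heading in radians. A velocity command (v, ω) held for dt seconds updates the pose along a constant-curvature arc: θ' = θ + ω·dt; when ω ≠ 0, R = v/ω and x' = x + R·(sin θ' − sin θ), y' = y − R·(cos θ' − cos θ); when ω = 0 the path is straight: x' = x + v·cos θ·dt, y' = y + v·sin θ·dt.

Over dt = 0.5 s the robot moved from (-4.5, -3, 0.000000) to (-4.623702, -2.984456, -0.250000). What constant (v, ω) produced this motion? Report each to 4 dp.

Δθ = -0.250000 − 0.000000 = -0.250000
ω = Δθ/dt = -0.250000/0.5 = -0.5000
R = Δx/(sin θ' − sin θ) = 0.5000
v = R·ω = 0.5000·-0.5000 = -0.2500

v = -0.2500, ω = -0.5000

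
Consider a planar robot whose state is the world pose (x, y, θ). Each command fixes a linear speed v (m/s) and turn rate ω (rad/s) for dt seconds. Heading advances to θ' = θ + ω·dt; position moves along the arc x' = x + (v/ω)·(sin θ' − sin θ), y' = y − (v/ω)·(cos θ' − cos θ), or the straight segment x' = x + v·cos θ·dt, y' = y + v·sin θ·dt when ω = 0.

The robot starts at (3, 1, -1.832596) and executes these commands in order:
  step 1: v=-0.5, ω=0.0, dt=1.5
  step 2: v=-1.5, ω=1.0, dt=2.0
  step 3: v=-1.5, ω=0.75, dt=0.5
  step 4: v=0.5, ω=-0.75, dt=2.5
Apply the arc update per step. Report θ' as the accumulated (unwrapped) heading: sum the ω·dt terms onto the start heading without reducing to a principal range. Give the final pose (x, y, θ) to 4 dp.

(1.7881, 2.9189, -1.3326)

step 1: θ'=-1.8326 (straight) → pose (3.1941, 1.7244, -1.8326)
step 2: θ'=0.1674 (R=-1.5000) → pose (1.4953, 3.5917, 0.1674)
step 3: θ'=0.5424 (R=-2.0000) → pose (0.7961, 3.3326, 0.5424)
step 4: θ'=-1.3326 (R=-0.6667) → pose (1.7881, 2.9189, -1.3326)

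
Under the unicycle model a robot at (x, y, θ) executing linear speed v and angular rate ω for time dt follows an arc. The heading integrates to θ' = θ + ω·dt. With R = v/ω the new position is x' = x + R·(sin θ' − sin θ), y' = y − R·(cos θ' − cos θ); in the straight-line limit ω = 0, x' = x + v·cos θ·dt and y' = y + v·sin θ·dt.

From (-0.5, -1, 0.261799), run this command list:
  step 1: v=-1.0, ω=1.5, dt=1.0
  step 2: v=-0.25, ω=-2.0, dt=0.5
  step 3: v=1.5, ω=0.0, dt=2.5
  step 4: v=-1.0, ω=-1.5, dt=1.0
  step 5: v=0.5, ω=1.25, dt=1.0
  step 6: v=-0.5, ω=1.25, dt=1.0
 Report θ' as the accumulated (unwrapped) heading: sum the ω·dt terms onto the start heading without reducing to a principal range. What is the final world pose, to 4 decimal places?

(1.0545, 0.2154, 1.7618)

step 1: θ'=1.7618 (R=-0.6667) → pose (-0.9820, -1.7705, 1.7618)
step 2: θ'=0.7618 (R=0.1250) → pose (-1.0184, -1.8847, 0.7618)
step 3: θ'=0.7618 (straight) → pose (1.6950, 0.7036, 0.7618)
step 4: θ'=-0.7382 (R=0.6667) → pose (0.7862, 0.6929, -0.7382)
step 5: θ'=0.5118 (R=0.4000) → pose (1.2513, 0.6401, 0.5118)
step 6: θ'=1.7618 (R=-0.4000) → pose (1.0545, 0.2154, 1.7618)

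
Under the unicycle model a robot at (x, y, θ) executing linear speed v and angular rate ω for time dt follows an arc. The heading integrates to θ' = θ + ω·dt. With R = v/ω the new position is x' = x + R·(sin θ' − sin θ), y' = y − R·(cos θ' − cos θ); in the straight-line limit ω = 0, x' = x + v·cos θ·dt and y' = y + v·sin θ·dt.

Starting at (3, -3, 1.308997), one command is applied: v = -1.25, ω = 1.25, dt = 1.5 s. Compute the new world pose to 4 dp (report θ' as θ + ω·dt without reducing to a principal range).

θ' = 1.3090 + 1.25·1.5 = 3.1840
R = v/ω = -1.25/1.25 = -1.0000
x' = 3 + -1.0000·(sin 3.1840 − sin 1.3090) = 4.0083
y' = -3 − -1.0000·(cos 3.1840 − cos 1.3090) = -4.2579

(4.0083, -4.2579, 3.1840)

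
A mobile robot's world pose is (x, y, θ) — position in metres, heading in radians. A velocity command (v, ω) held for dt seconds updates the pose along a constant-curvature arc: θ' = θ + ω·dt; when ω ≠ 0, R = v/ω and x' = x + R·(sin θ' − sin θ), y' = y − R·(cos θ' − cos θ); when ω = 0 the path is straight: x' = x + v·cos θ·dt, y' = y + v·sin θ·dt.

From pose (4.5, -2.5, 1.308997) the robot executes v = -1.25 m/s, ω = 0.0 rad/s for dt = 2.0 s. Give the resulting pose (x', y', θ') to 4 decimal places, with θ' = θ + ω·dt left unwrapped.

θ' = 1.3090 + 0.0·2.0 = 1.3090
ω = 0 → straight: x' = 4.5 + -1.25·cos(1.3090)·2.0 = 3.8530
y' = -2.5 + -1.25·sin(1.3090)·2.0 = -4.9148

(3.8530, -4.9148, 1.3090)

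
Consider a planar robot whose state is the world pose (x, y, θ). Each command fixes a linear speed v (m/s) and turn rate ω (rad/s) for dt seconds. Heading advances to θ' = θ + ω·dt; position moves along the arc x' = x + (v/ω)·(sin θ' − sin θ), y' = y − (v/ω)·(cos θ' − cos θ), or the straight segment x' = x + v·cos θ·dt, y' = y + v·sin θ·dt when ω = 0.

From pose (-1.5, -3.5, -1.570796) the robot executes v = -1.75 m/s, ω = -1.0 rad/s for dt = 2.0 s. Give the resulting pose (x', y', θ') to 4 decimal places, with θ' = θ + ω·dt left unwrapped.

(0.9783, -1.9087, -3.5708)

θ' = -1.5708 + -1.0·2.0 = -3.5708
R = v/ω = -1.75/-1.0 = 1.7500
x' = -1.5 + 1.7500·(sin -3.5708 − sin -1.5708) = 0.9783
y' = -3.5 − 1.7500·(cos -3.5708 − cos -1.5708) = -1.9087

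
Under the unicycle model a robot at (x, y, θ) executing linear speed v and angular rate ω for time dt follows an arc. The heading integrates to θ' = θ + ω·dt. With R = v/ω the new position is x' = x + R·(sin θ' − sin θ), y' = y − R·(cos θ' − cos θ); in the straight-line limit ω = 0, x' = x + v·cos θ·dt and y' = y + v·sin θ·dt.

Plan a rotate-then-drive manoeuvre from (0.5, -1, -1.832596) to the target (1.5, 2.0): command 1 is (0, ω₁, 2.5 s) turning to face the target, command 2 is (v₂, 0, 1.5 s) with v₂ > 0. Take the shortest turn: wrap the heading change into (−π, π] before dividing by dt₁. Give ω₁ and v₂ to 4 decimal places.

ω₁ = 1.2327, v₂ = 2.1082

heading to target = atan2(2−-1, 1.5−0.5) = 1.2490
Δθ = wrap(1.2490 − -1.8326) = 3.0816; ω₁ = Δθ/dt₁ = 1.2327
distance = √((1.5−0.5)² + (2−-1)²) = 3.1623; v₂ = distance/dt₂ = 2.1082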